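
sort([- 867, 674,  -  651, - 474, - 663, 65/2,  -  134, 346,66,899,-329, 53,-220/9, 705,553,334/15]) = [ -867,-663,-651, - 474, - 329,  -  134, - 220/9,334/15, 65/2,53,66,346, 553,674, 705,  899 ] 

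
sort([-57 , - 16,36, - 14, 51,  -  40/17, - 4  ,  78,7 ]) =[ - 57, -16, - 14,  -  4, - 40/17,7, 36,  51, 78]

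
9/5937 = 3/1979=0.00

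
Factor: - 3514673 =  - 3514673^1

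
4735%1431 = 442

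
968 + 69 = 1037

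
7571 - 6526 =1045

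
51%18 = 15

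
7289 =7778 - 489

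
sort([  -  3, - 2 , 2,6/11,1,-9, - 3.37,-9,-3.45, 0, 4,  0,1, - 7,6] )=[-9  , - 9, - 7, - 3.45, -3.37, - 3, - 2, 0, 0,6/11,1,1,2,4,  6]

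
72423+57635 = 130058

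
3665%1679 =307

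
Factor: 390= 2^1*3^1*5^1*13^1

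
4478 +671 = 5149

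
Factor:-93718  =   - 2^1*47^1 * 997^1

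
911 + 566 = 1477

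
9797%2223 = 905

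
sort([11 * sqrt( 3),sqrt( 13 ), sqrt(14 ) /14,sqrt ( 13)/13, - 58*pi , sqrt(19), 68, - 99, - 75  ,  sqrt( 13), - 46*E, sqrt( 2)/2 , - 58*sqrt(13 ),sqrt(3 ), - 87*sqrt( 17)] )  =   [ - 87*sqrt( 17 ), - 58 * sqrt( 13 ), - 58*pi, - 46*E,-99, - 75,sqrt(14)/14, sqrt(13 ) /13,sqrt( 2)/2,sqrt( 3 ),sqrt( 13 ), sqrt(13 ) , sqrt( 19),11*sqrt(3 ),68]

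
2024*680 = 1376320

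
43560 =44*990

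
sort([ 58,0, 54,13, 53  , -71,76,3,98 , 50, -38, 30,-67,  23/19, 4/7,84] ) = [ - 71, - 67, - 38, 0,  4/7,  23/19,3,  13,30, 50,53,54,58,76, 84, 98]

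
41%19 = 3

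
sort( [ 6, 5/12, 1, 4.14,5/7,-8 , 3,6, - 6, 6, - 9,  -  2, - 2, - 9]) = [ - 9 , - 9, - 8, - 6 , - 2, - 2, 5/12, 5/7, 1,3, 4.14,  6 , 6,6]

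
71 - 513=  - 442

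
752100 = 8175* 92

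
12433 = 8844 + 3589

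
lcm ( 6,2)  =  6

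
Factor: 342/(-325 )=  - 2^1 * 3^2*5^( - 2 )*13^( - 1)*19^1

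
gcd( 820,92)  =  4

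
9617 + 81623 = 91240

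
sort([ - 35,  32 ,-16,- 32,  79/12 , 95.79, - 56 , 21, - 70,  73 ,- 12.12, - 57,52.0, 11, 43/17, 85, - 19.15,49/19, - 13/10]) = [ - 70, - 57,-56,-35, - 32, - 19.15,-16, - 12.12,-13/10, 43/17,49/19 , 79/12,11, 21, 32, 52.0, 73 , 85,95.79]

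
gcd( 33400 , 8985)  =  5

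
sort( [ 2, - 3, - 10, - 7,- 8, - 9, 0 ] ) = [ - 10,- 9, - 8, - 7, - 3,0,2]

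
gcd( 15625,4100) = 25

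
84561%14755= 10786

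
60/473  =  60/473= 0.13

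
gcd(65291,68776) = 1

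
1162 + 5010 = 6172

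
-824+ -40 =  - 864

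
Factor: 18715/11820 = 2^( - 2) *3^( - 1 )*19^1 = 19/12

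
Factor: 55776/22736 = 2^1*3^1*7^( - 1 )*29^ ( - 1)*83^1 = 498/203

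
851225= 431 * 1975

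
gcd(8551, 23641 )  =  503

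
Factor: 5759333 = 47^1*283^1*433^1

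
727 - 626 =101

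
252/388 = 63/97 = 0.65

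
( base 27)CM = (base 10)346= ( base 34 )A6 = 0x15A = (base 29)br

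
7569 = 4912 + 2657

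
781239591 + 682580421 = 1463820012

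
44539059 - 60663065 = -16124006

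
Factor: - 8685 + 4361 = -4324 = - 2^2*23^1*47^1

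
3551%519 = 437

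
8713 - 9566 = - 853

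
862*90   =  77580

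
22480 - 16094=6386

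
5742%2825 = 92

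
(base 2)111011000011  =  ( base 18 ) bbh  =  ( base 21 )8BK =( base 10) 3779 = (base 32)3M3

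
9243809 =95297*97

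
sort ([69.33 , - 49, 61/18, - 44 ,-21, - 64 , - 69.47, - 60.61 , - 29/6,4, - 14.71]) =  [-69.47 ,-64,- 60.61 , - 49, - 44, - 21 , - 14.71, - 29/6, 61/18, 4,69.33 ] 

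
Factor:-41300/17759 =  - 2^2*5^2* 43^(-1 ) = - 100/43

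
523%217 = 89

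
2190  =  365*6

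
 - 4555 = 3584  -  8139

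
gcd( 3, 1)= 1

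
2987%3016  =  2987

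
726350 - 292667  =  433683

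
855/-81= -95/9 = -10.56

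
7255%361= 35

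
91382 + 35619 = 127001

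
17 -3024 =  - 3007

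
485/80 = 97/16 = 6.06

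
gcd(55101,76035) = 3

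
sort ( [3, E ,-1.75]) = [ - 1.75, E, 3 ]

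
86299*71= 6127229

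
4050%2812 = 1238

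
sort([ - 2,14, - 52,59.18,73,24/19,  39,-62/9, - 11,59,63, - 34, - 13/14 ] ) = [-52, - 34, - 11, - 62/9,-2, - 13/14,24/19,14,39 , 59,59.18, 63,73 ] 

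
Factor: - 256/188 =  - 2^6*47^ ( - 1 ) = -64/47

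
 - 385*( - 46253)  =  17807405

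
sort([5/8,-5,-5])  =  [-5,-5,5/8]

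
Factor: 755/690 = 151/138=2^( - 1 )*3^( - 1 )*23^( - 1)*151^1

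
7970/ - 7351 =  - 2 + 6732/7351 = -1.08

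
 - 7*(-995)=6965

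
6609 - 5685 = 924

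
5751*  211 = 1213461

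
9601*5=48005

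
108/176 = 27/44 = 0.61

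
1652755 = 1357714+295041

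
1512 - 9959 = -8447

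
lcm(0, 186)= 0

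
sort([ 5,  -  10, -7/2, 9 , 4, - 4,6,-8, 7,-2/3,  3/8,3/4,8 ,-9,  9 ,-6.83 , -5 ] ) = [ - 10, - 9,-8, - 6.83, -5,-4, - 7/2,-2/3, 3/8,3/4,  4, 5, 6  ,  7,8,9 , 9]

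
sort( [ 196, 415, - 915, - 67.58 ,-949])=[ - 949,  -  915, - 67.58,  196, 415]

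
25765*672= 17314080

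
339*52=17628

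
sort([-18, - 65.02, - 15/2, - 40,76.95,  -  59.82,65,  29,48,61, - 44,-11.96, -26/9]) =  [ - 65.02, - 59.82, - 44, - 40, - 18, - 11.96 , - 15/2,-26/9,29, 48,61, 65,76.95 ]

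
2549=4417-1868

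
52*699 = 36348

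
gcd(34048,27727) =7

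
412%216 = 196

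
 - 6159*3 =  -18477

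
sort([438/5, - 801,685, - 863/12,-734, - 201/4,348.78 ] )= [ - 801, - 734, - 863/12, - 201/4,438/5, 348.78,  685] 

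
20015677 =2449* 8173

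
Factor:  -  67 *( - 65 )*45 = 195975 = 3^2*5^2*13^1*67^1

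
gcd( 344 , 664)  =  8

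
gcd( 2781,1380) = 3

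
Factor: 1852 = 2^2*463^1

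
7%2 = 1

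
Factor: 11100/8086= 2^1*3^1*5^2*13^( - 1)*37^1  *311^( - 1 ) = 5550/4043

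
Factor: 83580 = 2^2*3^1*5^1*7^1*199^1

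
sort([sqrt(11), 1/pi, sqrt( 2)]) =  [1/pi,sqrt(2),  sqrt( 11 ) ]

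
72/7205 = 72/7205= 0.01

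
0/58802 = 0  =  0.00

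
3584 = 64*56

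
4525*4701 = 21272025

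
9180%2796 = 792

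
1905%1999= 1905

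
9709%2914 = 967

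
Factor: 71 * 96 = 6816= 2^5*3^1*71^1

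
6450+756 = 7206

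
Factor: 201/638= 2^( - 1) * 3^1*11^( - 1)*29^( - 1)* 67^1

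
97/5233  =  97/5233 = 0.02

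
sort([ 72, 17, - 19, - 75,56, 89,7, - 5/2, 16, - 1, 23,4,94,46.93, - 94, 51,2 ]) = [-94, - 75, - 19,-5/2, - 1,2,4,7 , 16,17, 23,46.93, 51,56, 72,89,94 ]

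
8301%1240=861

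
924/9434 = 462/4717 = 0.10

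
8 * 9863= 78904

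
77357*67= 5182919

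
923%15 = 8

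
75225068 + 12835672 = 88060740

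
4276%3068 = 1208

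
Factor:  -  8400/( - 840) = 10 = 2^1*5^1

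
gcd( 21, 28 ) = 7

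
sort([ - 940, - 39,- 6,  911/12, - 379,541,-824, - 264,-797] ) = [ - 940, - 824,-797, - 379, - 264,- 39, - 6,911/12,541]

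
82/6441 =82/6441 =0.01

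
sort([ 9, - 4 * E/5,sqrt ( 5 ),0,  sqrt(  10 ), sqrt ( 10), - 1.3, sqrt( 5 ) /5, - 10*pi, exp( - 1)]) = [ - 10*pi , - 4*E/5,-1.3, 0, exp(-1 ),  sqrt(5) /5, sqrt(5 ),sqrt(10 ), sqrt(10 ),  9]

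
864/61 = 864/61 = 14.16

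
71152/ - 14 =-35576/7 = - 5082.29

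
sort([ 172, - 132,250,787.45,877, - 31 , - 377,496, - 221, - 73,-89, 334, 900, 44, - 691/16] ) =[ - 377, - 221,-132,-89,-73, - 691/16, -31, 44, 172, 250,334,  496, 787.45, 877,900 ] 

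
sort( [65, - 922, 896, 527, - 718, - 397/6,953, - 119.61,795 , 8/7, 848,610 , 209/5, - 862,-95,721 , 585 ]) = [ - 922, - 862  , - 718,  -  119.61, - 95, - 397/6,  8/7,209/5,  65,  527, 585,610,721, 795,848,896, 953]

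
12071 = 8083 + 3988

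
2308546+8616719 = 10925265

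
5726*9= 51534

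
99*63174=6254226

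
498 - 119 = 379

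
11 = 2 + 9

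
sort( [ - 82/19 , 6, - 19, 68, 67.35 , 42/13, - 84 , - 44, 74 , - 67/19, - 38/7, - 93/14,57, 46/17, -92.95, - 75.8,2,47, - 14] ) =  [ - 92.95, - 84,  -  75.8, - 44, - 19, - 14 ,  -  93/14, - 38/7,  -  82/19, - 67/19, 2,46/17,42/13, 6, 47,57, 67.35, 68, 74]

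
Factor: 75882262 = 2^1*37941131^1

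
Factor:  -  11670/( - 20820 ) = 389/694 = 2^( - 1)* 347^( - 1)*389^1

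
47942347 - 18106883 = 29835464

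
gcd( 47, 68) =1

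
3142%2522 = 620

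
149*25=3725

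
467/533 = 467/533 = 0.88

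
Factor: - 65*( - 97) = 6305=5^1*13^1  *  97^1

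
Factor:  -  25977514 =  - 2^1 * 12988757^1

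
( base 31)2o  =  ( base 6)222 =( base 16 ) 56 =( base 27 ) 35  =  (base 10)86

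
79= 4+75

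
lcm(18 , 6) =18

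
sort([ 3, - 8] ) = [ - 8,  3] 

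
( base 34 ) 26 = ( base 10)74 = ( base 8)112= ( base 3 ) 2202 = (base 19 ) 3h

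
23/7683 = 23/7683 =0.00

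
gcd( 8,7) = 1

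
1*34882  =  34882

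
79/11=79/11 = 7.18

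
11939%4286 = 3367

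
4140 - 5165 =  - 1025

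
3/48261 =1/16087 = 0.00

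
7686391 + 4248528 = 11934919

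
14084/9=14084/9 = 1564.89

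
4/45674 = 2/22837 = 0.00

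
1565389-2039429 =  - 474040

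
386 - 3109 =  - 2723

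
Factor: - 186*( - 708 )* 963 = 126815544 =2^3* 3^4*31^1*59^1*107^1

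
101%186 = 101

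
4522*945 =4273290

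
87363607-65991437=21372170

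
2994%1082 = 830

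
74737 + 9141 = 83878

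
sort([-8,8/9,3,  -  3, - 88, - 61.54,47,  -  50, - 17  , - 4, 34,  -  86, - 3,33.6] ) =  [ - 88,-86,-61.54,- 50,  -  17, - 8, - 4, - 3, - 3,8/9,3,33.6,34,47]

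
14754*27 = 398358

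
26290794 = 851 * 30894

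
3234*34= 109956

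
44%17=10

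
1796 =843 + 953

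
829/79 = 10+39/79 = 10.49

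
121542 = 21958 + 99584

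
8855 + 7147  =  16002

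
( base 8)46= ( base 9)42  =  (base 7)53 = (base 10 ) 38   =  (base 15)28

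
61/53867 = 61/53867= 0.00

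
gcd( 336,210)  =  42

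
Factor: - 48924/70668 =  - 3^2 * 13^( - 1 )=- 9/13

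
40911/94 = 40911/94 = 435.22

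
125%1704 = 125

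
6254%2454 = 1346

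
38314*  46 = 1762444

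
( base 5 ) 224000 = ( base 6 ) 101012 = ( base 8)17500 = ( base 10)8000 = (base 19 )1331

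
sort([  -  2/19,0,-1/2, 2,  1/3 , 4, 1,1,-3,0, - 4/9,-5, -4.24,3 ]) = [ - 5,-4.24,-3,-1/2, - 4/9, - 2/19,0,0,1/3,1, 1,  2,3,4 ] 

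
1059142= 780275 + 278867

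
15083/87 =15083/87 = 173.37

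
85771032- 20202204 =65568828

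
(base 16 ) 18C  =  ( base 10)396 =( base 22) I0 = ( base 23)H5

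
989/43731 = 23/1017=0.02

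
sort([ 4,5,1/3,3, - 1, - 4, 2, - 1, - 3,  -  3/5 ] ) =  [-4, - 3, - 1, - 1, - 3/5,1/3, 2,3,  4,  5 ]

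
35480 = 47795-12315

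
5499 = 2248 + 3251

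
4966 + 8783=13749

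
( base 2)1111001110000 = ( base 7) 31501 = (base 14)2ba8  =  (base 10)7792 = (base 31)83b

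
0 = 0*1059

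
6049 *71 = 429479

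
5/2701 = 5/2701 = 0.00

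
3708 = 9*412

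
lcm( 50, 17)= 850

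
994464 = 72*13812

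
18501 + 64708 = 83209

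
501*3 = 1503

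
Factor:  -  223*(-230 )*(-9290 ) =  - 2^2 * 5^2 * 23^1*223^1*929^1 = -476484100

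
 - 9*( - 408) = 3672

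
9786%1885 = 361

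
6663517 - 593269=6070248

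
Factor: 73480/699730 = 2^2 * 11^1*419^( - 1) = 44/419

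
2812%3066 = 2812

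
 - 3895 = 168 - 4063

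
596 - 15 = 581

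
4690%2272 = 146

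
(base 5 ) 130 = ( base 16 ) 28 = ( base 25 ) 1F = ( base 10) 40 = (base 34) 16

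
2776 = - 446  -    -  3222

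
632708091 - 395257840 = 237450251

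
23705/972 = 23705/972 = 24.39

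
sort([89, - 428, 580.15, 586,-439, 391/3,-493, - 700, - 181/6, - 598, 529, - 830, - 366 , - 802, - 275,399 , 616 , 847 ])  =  [ - 830 , - 802, - 700,-598, - 493, -439, - 428, - 366, - 275,-181/6, 89, 391/3,399, 529, 580.15, 586, 616, 847] 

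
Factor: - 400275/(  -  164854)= 2^(- 1 )*3^3*5^2*139^ (-1 ) = 675/278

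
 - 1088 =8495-9583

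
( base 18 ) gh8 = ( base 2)1010101111010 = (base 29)6FH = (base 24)9d2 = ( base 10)5498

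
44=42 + 2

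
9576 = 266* 36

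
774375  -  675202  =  99173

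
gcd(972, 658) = 2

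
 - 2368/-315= 2368/315 = 7.52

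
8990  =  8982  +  8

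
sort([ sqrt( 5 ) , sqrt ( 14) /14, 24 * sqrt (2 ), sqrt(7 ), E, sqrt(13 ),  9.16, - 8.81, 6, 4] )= [ - 8.81, sqrt(14)/14, sqrt(5 ),sqrt( 7) , E , sqrt( 13 ), 4,6 , 9.16, 24*sqrt(2)] 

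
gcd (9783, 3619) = 1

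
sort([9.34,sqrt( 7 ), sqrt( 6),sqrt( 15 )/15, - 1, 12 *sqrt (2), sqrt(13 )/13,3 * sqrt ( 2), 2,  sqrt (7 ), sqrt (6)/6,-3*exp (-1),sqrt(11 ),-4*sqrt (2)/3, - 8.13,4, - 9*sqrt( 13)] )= [-9*sqrt (13 ) , - 8.13, - 4 * sqrt( 2)/3,-3*exp( - 1),  -  1,sqrt(15) /15,sqrt ( 13)/13,sqrt(6) /6,2,sqrt( 6 ),sqrt( 7 ),sqrt( 7),  sqrt(11),  4, 3*sqrt( 2),9.34 , 12*sqrt( 2 ) ] 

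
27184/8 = 3398 = 3398.00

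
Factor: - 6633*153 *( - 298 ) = 2^1*3^4*11^1 * 17^1 *67^1 * 149^1 = 302425002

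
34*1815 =61710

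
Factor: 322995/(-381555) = -3^( - 1)*139^ ( - 1)*353^1= - 353/417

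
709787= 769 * 923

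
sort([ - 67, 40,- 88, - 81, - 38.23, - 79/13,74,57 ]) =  [  -  88, - 81,-67,-38.23, - 79/13,  40,57,74 ]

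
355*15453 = 5485815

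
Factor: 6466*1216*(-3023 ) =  - 2^7*19^1*53^1 * 61^1 * 3023^1 = - 23768809088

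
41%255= 41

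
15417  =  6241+9176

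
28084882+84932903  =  113017785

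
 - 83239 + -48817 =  - 132056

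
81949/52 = 81949/52 = 1575.94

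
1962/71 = 27 + 45/71 = 27.63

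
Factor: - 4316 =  - 2^2*13^1*83^1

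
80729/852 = 80729/852= 94.75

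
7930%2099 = 1633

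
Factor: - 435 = -3^1*5^1*29^1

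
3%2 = 1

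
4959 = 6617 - 1658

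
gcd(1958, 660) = 22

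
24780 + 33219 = 57999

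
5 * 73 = 365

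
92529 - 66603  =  25926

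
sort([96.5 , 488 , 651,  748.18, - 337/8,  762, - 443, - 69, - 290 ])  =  [ - 443 ,- 290, - 69,-337/8,96.5,  488 , 651, 748.18,762 ]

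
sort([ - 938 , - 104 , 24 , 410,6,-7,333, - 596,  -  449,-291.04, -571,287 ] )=[ - 938, -596 , - 571 , - 449, - 291.04 , - 104, - 7,6 , 24,287, 333 , 410] 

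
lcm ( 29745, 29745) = 29745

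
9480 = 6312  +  3168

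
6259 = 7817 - 1558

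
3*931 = 2793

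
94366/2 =47183 = 47183.00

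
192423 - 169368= 23055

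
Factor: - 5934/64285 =-6/65 =- 2^1*3^1 * 5^(- 1 )*13^( - 1 ) 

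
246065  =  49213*5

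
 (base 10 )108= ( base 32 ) 3c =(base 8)154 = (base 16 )6C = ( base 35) 33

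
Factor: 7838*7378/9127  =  57828764/9127 = 2^2*7^1*17^1*31^1*3919^1*9127^( - 1)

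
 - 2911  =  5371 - 8282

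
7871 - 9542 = -1671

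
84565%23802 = 13159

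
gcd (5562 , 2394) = 18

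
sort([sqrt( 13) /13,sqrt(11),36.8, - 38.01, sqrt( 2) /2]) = [ - 38.01, sqrt( 13) /13,  sqrt( 2)/2,sqrt( 11),36.8] 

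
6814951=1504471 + 5310480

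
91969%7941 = 4618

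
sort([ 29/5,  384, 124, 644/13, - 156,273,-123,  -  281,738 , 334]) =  [ - 281 , - 156, - 123, 29/5, 644/13, 124, 273, 334, 384,738 ] 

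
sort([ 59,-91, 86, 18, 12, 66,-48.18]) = [ - 91,-48.18, 12,18,59,66,86]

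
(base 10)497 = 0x1F1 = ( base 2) 111110001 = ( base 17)1C4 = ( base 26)j3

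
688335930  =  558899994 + 129435936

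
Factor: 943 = 23^1*41^1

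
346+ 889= 1235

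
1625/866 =1625/866 = 1.88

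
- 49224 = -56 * 879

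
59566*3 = 178698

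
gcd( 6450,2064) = 258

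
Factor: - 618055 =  - 5^1*71^1*1741^1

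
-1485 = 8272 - 9757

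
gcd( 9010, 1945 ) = 5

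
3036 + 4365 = 7401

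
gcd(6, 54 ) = 6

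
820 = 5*164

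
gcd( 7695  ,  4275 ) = 855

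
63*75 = 4725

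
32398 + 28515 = 60913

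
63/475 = 63/475 =0.13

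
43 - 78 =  - 35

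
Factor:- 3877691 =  - 19^1*127^1*1607^1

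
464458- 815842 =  - 351384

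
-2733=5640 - 8373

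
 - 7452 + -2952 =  - 10404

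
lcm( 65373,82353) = 6341181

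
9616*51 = 490416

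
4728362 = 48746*97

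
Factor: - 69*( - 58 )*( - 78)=  -  312156 = - 2^2 * 3^2 * 13^1 * 23^1*29^1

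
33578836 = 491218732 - 457639896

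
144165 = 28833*5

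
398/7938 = 199/3969 = 0.05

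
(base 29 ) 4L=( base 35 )3w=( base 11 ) 115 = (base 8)211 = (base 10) 137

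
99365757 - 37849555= 61516202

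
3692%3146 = 546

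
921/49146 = 307/16382 = 0.02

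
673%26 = 23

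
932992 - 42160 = 890832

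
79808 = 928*86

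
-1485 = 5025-6510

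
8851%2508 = 1327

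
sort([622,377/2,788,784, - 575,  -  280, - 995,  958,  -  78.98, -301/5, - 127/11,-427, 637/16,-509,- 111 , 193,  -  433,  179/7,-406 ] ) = [ - 995, - 575, - 509, - 433 , - 427,-406, - 280,  -  111, - 78.98,-301/5, - 127/11,179/7,637/16,377/2, 193 , 622, 784,788,958 ] 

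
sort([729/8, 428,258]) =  [ 729/8, 258, 428]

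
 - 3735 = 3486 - 7221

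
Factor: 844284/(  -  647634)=-322/247 = -  2^1*7^1*13^( - 1)  *  19^ ( -1) * 23^1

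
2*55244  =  110488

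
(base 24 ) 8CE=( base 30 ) 5DK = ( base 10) 4910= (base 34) 48e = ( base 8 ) 11456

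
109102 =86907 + 22195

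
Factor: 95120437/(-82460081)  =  -11^(-1)*17^( - 2 )*457^1*25939^( -1 )*208141^1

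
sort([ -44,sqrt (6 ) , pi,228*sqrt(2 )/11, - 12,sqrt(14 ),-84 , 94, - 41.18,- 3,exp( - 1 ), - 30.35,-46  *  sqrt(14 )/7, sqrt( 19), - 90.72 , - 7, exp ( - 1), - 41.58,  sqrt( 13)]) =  [ - 90.72 , - 84, - 44, - 41.58, - 41.18, - 30.35,  -  46 * sqrt(14) /7,- 12,  -  7, -3,exp( - 1 ),exp (-1), sqrt( 6 ),pi,sqrt(13 ), sqrt( 14 ),sqrt( 19),228*sqrt( 2 )/11,94 ]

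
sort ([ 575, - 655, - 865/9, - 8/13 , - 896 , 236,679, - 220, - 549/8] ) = [  -  896, - 655, - 220, - 865/9, -549/8, - 8/13, 236,575, 679] 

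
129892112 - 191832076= - 61939964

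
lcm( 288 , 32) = 288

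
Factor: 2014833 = 3^1*29^1*23159^1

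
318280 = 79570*4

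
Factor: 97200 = 2^4*3^5*5^2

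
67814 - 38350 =29464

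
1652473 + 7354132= 9006605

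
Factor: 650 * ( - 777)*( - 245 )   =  2^1*  3^1*5^3*7^3 * 13^1*37^1  =  123737250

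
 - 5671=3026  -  8697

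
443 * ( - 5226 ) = -2315118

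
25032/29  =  25032/29 = 863.17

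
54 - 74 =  - 20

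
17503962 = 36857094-19353132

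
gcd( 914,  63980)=914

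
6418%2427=1564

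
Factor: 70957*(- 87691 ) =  - 70957^1*87691^1 = -6222290287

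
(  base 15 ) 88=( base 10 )128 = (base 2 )10000000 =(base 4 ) 2000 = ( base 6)332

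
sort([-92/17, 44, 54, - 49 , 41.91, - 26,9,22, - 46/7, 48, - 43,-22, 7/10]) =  [ - 49, - 43, - 26, - 22, - 46/7, - 92/17,  7/10,9, 22, 41.91 , 44, 48, 54]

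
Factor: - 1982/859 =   -  2^1 *859^(  -  1)*991^1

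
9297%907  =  227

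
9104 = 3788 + 5316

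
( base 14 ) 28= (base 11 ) 33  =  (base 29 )17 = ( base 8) 44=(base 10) 36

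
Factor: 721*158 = 2^1*7^1*79^1*103^1 = 113918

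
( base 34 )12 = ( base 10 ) 36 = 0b100100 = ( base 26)1a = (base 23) 1d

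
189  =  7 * 27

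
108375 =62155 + 46220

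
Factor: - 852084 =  - 2^2* 3^2*23669^1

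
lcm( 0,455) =0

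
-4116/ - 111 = 37 + 3/37 =37.08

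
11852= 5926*2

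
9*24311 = 218799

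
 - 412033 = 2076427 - 2488460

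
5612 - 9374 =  - 3762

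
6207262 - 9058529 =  - 2851267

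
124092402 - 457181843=-333089441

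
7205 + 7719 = 14924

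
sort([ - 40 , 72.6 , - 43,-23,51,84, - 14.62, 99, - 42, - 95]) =[ - 95,  -  43,-42, - 40, - 23, - 14.62,51,72.6,84,99]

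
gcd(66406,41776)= 2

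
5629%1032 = 469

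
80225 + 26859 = 107084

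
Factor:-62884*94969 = -5972030596 = - 2^2*7^1*79^1 *199^1*13567^1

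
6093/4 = 6093/4  =  1523.25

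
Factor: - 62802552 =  - 2^3*3^1*2616773^1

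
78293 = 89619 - 11326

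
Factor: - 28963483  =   - 4549^1 * 6367^1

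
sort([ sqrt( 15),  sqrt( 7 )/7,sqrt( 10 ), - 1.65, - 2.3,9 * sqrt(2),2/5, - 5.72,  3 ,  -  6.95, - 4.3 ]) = [ - 6.95, - 5.72, - 4.3, - 2.3, - 1.65, sqrt( 7 )/7,  2/5, 3,sqrt( 10),sqrt(15), 9*sqrt(2 )]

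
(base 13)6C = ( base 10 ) 90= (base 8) 132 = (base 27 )39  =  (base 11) 82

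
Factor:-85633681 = -7^1*1091^1*11213^1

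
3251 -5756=-2505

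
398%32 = 14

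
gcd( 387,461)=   1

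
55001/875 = 62 + 751/875 = 62.86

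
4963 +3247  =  8210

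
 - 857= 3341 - 4198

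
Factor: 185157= 3^2*7^1*2939^1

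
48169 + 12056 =60225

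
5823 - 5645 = 178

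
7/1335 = 7/1335 = 0.01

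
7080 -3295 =3785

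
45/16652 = 45/16652 = 0.00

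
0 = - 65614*0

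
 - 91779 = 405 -92184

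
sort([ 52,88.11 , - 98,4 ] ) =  [ - 98,4,52, 88.11] 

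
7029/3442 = 7029/3442 = 2.04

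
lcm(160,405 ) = 12960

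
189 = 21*9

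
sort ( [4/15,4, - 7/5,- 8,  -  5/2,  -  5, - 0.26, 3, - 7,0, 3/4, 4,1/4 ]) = [ -8, - 7, - 5, - 5/2, - 7/5,-0.26, 0,1/4 , 4/15, 3/4 , 3, 4,4]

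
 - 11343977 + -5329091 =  - 16673068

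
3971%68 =27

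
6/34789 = 6/34789 = 0.00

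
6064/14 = 3032/7 = 433.14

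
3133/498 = 3133/498 = 6.29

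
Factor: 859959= 3^2*19^1 * 47^1 * 107^1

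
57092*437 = 24949204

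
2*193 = 386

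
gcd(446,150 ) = 2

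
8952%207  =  51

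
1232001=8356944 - 7124943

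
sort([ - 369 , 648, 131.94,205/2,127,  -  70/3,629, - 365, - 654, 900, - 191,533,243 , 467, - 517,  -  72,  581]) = [-654, - 517, - 369, - 365, - 191, - 72, - 70/3,205/2 , 127, 131.94,243,467, 533,581,629,  648 , 900]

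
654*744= 486576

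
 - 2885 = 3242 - 6127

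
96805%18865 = 2480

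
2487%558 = 255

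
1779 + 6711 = 8490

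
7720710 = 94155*82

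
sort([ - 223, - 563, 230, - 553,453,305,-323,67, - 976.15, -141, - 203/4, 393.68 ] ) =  [ - 976.15,  -  563, - 553, - 323, - 223, - 141, - 203/4,67,230,305,393.68,453]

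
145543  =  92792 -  - 52751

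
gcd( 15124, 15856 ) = 4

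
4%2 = 0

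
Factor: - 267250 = - 2^1*5^3*1069^1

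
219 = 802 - 583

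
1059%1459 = 1059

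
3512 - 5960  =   - 2448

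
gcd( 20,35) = 5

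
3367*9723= 32737341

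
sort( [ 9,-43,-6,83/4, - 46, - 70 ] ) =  [-70,-46,-43, - 6, 9, 83/4]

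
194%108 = 86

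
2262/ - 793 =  - 3 + 9/61 = -2.85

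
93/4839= 31/1613 = 0.02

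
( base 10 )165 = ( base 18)93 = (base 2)10100101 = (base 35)4P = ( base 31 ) 5A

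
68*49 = 3332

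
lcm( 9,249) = 747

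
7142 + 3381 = 10523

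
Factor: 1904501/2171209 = 31^(  -  1)*37^1*51473^1*70039^( -1)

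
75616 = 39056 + 36560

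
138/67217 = 138/67217 = 0.00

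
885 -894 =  - 9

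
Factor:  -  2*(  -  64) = 128 =2^7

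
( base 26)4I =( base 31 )3t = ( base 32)3q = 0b1111010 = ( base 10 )122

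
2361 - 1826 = 535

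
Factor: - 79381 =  - 163^1*487^1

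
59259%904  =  499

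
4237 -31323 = -27086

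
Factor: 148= 2^2*37^1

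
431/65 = 431/65 = 6.63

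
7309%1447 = 74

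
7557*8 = 60456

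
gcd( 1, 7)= 1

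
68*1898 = 129064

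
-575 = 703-1278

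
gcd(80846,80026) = 2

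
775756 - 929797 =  - 154041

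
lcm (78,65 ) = 390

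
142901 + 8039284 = 8182185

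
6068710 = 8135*746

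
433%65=43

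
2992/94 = 1496/47 = 31.83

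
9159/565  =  16  +  119/565  =  16.21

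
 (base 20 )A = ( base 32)A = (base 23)A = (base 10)10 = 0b1010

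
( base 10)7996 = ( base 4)1330330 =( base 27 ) AQ4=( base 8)17474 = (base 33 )7BA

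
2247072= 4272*526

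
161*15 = 2415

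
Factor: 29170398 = 2^1*3^1*4861733^1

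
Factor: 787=787^1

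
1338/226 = 669/113= 5.92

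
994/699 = 994/699 = 1.42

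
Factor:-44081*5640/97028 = -2^1*3^1 * 5^1* 17^1*47^1*127^(  -  1)*191^(-1) *2593^1 = - 62154210/24257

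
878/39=878/39  =  22.51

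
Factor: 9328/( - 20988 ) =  - 4/9 = - 2^2*3^( - 2) 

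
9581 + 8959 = 18540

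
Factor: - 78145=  - 5^1*15629^1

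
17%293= 17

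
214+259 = 473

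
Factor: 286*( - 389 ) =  - 2^1*11^1*13^1*  389^1  =  - 111254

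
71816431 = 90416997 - 18600566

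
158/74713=158/74713 = 0.00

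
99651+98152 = 197803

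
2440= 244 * 10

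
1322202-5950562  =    -  4628360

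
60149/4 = 15037 + 1/4 = 15037.25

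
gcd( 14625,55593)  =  9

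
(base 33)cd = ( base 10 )409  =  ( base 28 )eh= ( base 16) 199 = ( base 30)DJ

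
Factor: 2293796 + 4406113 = 3^1*2233303^1 = 6699909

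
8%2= 0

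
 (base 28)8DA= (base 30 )7bg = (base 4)1213312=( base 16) 19f6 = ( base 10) 6646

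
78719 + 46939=125658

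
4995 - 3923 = 1072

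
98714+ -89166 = 9548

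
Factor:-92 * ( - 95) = 2^2*5^1*19^1*23^1 = 8740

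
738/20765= 738/20765 = 0.04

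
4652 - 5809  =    -  1157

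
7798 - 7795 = 3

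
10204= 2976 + 7228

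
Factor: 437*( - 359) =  - 19^1*23^1 * 359^1= - 156883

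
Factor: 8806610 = 2^1*5^1*880661^1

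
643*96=61728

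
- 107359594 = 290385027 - 397744621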